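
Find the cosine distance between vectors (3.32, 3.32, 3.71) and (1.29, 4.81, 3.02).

With u = (3.32, 3.32, 3.71), v = (1.29, 4.81, 3.02):
u·v = 3.32·1.29 + 3.32·4.81 + 3.71·3.02 = 4.2828 + 15.9692 + 11.2042 = 31.4562.
|u| = √(3.32² + 3.32² + 3.71²) = √(11.0224 + 11.0224 + 13.7641) = √35.8089, |v| = √(1.29² + 4.81² + 3.02²) = √(1.6641 + 23.1361 + 9.1204) = √33.9206.
cos θ = (u·v)/(|u||v|) = 31.4562/(√35.8089·√33.9206) ≈ 0.9026
Cosine distance = 1 - cos θ ≈ 1 - 0.9026 = 0.0974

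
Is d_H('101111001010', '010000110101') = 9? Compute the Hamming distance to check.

Differing positions: 1, 2, 3, 4, 5, 6, 7, 8, 9, 10, 11, 12. Hamming distance = 12, so the claim that d_H = 9 is false.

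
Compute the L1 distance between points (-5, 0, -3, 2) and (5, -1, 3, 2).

Σ|x_i - y_i| = |-5 - 5| + |0 - (-1)| + |-3 - 3| + |2 - 2| = 10 + 1 + 6 + 0 = 17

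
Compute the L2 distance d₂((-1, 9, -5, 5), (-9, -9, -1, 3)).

√(Σ(x_i - y_i)²) = √((-1 - (-9))² + (9 - (-9))² + (-5 - (-1))² + (5 - 3)²)
= √(8² + 18² + (-4)² + 2²) = √(64 + 324 + 16 + 4) = √408 ≈ 20.199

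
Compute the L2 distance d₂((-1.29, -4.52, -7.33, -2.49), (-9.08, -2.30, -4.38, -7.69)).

√(Σ(x_i - y_i)²) = √((-1.29 - (-9.08))² + (-4.52 - (-2.3))² + (-7.33 - (-4.38))² + (-2.49 - (-7.69))²)
= √(7.79² + (-2.22)² + (-2.95)² + 5.2²) = √(60.6841 + 4.9284 + 8.7025 + 27.04) = √101.355 ≈ 10.0675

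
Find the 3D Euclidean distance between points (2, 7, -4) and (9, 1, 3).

√(Σ(x_i - y_i)²) = √((2 - 9)² + (7 - 1)² + (-4 - 3)²)
= √((-7)² + 6² + (-7)²) = √(49 + 36 + 49) = √134 ≈ 11.5758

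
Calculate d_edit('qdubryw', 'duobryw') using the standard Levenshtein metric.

Let D[i][j] be the edit distance between the first i characters of 'qdubryw' and the first j characters of 'duobryw', with D[i][0] = i, D[0][j] = j, and D[i][j] = D[i-1][j-1] if the characters match, else 1 + min(D[i-1][j], D[i][j-1], D[i-1][j-1]). Filling the table (rows: prefixes of 'qdubryw', columns: prefixes of 'duobryw'):
     ε  d  u  o  b  r  y  w
  ε  0  1  2  3  4  5  6  7
  q  1  1  2  3  4  5  6  7
  d  2  1  2  3  4  5  6  7
  u  3  2  1  2  3  4  5  6
  b  4  3  2  2  2  3  4  5
  r  5  4  3  3  3  2  3  4
  y  6  5  4  4  4  3  2  3
  w  7  6  5  5  5  4  3  2
The bottom-right entry gives D[7][7] = 2, so no sequence of fewer than 2 edits works. Backtracking through the table gives one optimal edit sequence (2 edits):
  qdubryw → dubryw (del q @1)
  dubryw → duobryw (ins o @3)
Edit distance = 2.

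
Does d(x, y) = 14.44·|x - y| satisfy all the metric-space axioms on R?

Yes. Since |x - y| is a metric on R and 14.44 > 0, the positive scalar multiple 14.44·|x - y| is also a metric: scaling by a positive constant preserves non-negativity, identity (d=0 ⟺ |x-y|=0 ⟺ x=y), symmetry, and the triangle inequality.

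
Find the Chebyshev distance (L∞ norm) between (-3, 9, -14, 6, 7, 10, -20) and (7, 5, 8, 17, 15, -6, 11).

max(|x_i - y_i|) = max(|-3 - 7|, |9 - 5|, |-14 - 8|, |6 - 17|, |7 - 15|, |10 - (-6)|, |-20 - 11|) = max(10, 4, 22, 11, 8, 16, 31) = 31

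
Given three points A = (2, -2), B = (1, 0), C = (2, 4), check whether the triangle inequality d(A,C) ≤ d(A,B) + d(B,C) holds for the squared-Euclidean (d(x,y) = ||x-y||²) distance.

d(A,B) = 1² + 2² = 5, d(B,C) = 1² + 4² = 17, d(A,C) = 0² + 6² = 36.
d(A,C) = 36 > 5 + 17 = 22. Triangle inequality is VIOLATED. (Squared-Euclidean is not a metric — this is a counterexample.)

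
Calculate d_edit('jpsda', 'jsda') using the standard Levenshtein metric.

Let D[i][j] be the edit distance between the first i characters of 'jpsda' and the first j characters of 'jsda', with D[i][0] = i, D[0][j] = j, and D[i][j] = D[i-1][j-1] if the characters match, else 1 + min(D[i-1][j], D[i][j-1], D[i-1][j-1]). Filling the table (rows: prefixes of 'jpsda', columns: prefixes of 'jsda'):
     ε  j  s  d  a
  ε  0  1  2  3  4
  j  1  0  1  2  3
  p  2  1  1  2  3
  s  3  2  1  2  3
  d  4  3  2  1  2
  a  5  4  3  2  1
The bottom-right entry gives D[5][4] = 1, so no sequence of fewer than 1 edit works. Backtracking through the table gives one optimal edit sequence (1 edit):
  jpsda → jsda (del p @2)
Edit distance = 1.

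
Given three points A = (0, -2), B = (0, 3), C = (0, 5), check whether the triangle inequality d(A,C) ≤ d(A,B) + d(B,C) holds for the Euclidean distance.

d(A,B) = √(0² + 5²) = √25 = 5, d(B,C) = √(0² + 2²) = √4 = 2, d(A,C) = √(0² + 7²) = √49 = 7.
d(A,C) = 7 ≤ 5 + 2 = 7. Triangle inequality is satisfied.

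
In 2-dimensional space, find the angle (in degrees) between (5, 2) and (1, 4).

With u = (5, 2), v = (1, 4):
u·v = 5·1 + 2·4 = 5 + 8 = 13.
|u| = √(5² + 2²) = √29, |v| = √(1² + 4²) = √17, so |u||v| = √(29·17) = √493.
cos θ = (u·v)/(|u||v|) = 13/√493 ≈ 0.585491
θ = arccos(0.585491) ≈ 54.16°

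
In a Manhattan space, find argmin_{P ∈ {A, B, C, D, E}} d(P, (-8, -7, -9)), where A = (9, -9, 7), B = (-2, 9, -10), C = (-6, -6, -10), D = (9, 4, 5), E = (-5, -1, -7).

Distances: d(A) = 35, d(B) = 23, d(C) = 4, d(D) = 42, d(E) = 11. Nearest: C = (-6, -6, -10) with distance 4.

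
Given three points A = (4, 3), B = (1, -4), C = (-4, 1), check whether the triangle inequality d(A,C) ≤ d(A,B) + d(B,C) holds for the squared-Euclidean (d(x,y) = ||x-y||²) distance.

d(A,B) = 3² + 7² = 58, d(B,C) = 5² + 5² = 50, d(A,C) = 8² + 2² = 68.
d(A,C) = 68 ≤ 58 + 50 = 108. Triangle inequality is satisfied.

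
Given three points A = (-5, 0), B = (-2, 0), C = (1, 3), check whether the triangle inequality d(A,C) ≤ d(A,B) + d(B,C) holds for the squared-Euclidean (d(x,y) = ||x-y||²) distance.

d(A,B) = 3² + 0² = 9, d(B,C) = 3² + 3² = 18, d(A,C) = 6² + 3² = 45.
d(A,C) = 45 > 9 + 18 = 27. Triangle inequality is VIOLATED. (Squared-Euclidean is not a metric — this is a counterexample.)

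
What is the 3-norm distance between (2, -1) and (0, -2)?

(Σ|x_i - y_i|^3)^(1/3) = (|2 - 0|^3 + |-1 - (-2)|^3)^(1/3)
= (2^3 + 1^3)^(1/3) = (8 + 1)^(1/3) = (9)^(1/3) ≈ 2.0801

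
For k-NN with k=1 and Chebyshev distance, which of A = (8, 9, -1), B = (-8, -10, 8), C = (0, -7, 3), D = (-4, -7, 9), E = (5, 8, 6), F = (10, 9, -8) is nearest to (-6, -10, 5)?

Distances: d(A) = 19, d(B) = 3, d(C) = 6, d(D) = 4, d(E) = 18, d(F) = 19. Nearest: B = (-8, -10, 8) with distance 3.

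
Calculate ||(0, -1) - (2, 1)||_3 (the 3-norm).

(Σ|x_i - y_i|^3)^(1/3) = (|0 - 2|^3 + |-1 - 1|^3)^(1/3)
= (2^3 + 2^3)^(1/3) = (8 + 8)^(1/3) = (16)^(1/3) ≈ 2.5198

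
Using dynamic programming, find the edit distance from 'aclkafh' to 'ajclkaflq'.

Let D[i][j] be the edit distance between the first i characters of 'aclkafh' and the first j characters of 'ajclkaflq', with D[i][0] = i, D[0][j] = j, and D[i][j] = D[i-1][j-1] if the characters match, else 1 + min(D[i-1][j], D[i][j-1], D[i-1][j-1]). Filling the table (rows: prefixes of 'aclkafh', columns: prefixes of 'ajclkaflq'):
     ε  a  j  c  l  k  a  f  l  q
  ε  0  1  2  3  4  5  6  7  8  9
  a  1  0  1  2  3  4  5  6  7  8
  c  2  1  1  1  2  3  4  5  6  7
  l  3  2  2  2  1  2  3  4  5  6
  k  4  3  3  3  2  1  2  3  4  5
  a  5  4  4  4  3  2  1  2  3  4
  f  6  5  5  5  4  3  2  1  2  3
  h  7  6  6  6  5  4  3  2  2  3
The bottom-right entry gives D[7][9] = 3, so no sequence of fewer than 3 edits works. Backtracking through the table gives one optimal edit sequence (3 edits):
  aclkafh → ajclkafh (ins j @2)
  ajclkafh → ajclkaflh (ins l @8)
  ajclkaflh → ajclkaflq (sub h→q @9)
Edit distance = 3.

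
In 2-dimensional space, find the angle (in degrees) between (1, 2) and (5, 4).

With u = (1, 2), v = (5, 4):
u·v = 1·5 + 2·4 = 5 + 8 = 13.
|u| = √(1² + 2²) = √5, |v| = √(5² + 4²) = √41, so |u||v| = √(5·41) = √205.
cos θ = (u·v)/(|u||v|) = 13/√205 ≈ 0.907959
θ = arccos(0.907959) ≈ 24.78°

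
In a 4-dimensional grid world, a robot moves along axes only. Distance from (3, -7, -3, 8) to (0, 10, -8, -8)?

Σ|x_i - y_i| = |3 - 0| + |-7 - 10| + |-3 - (-8)| + |8 - (-8)| = 3 + 17 + 5 + 16 = 41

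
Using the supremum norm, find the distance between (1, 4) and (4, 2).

max(|x_i - y_i|) = max(|1 - 4|, |4 - 2|) = max(3, 2) = 3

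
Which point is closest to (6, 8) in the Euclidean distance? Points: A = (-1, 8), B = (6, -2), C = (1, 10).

Distances: d(A) = 7, d(B) = 10, d(C) ≈ 5.3852. Nearest: C = (1, 10) with distance 5.3852.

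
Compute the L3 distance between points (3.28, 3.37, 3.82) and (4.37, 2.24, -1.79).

(Σ|x_i - y_i|^3)^(1/3) = (|3.28 - 4.37|^3 + |3.37 - 2.24|^3 + |3.82 - (-1.79)|^3)^(1/3)
= (1.09^3 + 1.13^3 + 5.61^3)^(1/3) ≈ (1.295 + 1.4429 + 176.5585)^(1/3) = (179.2964)^(1/3) ≈ 5.6388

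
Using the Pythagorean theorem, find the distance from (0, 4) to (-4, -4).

√(Σ(x_i - y_i)²) = √((0 - (-4))² + (4 - (-4))²)
= √(4² + 8²) = √(16 + 64) = √80 ≈ 8.9443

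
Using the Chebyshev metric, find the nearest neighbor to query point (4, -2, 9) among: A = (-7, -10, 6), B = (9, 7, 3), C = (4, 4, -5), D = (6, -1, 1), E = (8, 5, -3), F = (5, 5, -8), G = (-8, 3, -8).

Distances: d(A) = 11, d(B) = 9, d(C) = 14, d(D) = 8, d(E) = 12, d(F) = 17, d(G) = 17. Nearest: D = (6, -1, 1) with distance 8.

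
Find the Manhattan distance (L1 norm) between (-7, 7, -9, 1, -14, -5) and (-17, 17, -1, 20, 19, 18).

Σ|x_i - y_i| = |-7 - (-17)| + |7 - 17| + |-9 - (-1)| + |1 - 20| + |-14 - 19| + |-5 - 18| = 10 + 10 + 8 + 19 + 33 + 23 = 103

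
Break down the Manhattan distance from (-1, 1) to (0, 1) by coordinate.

Σ|x_i - y_i| = |-1 - 0| + |1 - 1| = 1 + 0 = 1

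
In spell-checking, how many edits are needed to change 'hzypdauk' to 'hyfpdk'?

Let D[i][j] be the edit distance between the first i characters of 'hzypdauk' and the first j characters of 'hyfpdk', with D[i][0] = i, D[0][j] = j, and D[i][j] = D[i-1][j-1] if the characters match, else 1 + min(D[i-1][j], D[i][j-1], D[i-1][j-1]). Filling the table (rows: prefixes of 'hzypdauk', columns: prefixes of 'hyfpdk'):
     ε  h  y  f  p  d  k
  ε  0  1  2  3  4  5  6
  h  1  0  1  2  3  4  5
  z  2  1  1  2  3  4  5
  y  3  2  1  2  3  4  5
  p  4  3  2  2  2  3  4
  d  5  4  3  3  3  2  3
  a  6  5  4  4  4  3  3
  u  7  6  5  5  5  4  4
  k  8  7  6  6  6  5  4
The bottom-right entry gives D[8][6] = 4, so no sequence of fewer than 4 edits works. Backtracking through the table gives one optimal edit sequence (4 edits):
  hzypdauk → hyypdauk (sub z→y @2)
  hyypdauk → hyfpdauk (sub y→f @3)
  hyfpdauk → hyfpduk (del a @6)
  hyfpduk → hyfpdk (del u @6)
Edit distance = 4.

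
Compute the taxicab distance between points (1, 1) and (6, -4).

Σ|x_i - y_i| = |1 - 6| + |1 - (-4)| = 5 + 5 = 10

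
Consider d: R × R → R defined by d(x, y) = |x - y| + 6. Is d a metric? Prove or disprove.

No. d fails identity of indiscernibles (specifically d(x,x) = 0): d(3, 3) = |3 - 3| + 6 = 0 + 6 = 6 ≠ 0.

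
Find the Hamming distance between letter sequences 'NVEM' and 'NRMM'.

Differing positions: 2, 3. Hamming distance = 2.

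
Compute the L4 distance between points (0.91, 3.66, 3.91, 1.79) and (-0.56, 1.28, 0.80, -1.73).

(Σ|x_i - y_i|^4)^(1/4) = (|0.91 - (-0.56)|^4 + |3.66 - 1.28|^4 + |3.91 - 0.8|^4 + |1.79 - (-1.73)|^4)^(1/4)
= (1.47^4 + 2.38^4 + 3.11^4 + 3.52^4)^(1/4) ≈ (4.6695 + 32.0854 + 93.5495 + 153.522)^(1/4) = (283.8264)^(1/4) ≈ 4.1045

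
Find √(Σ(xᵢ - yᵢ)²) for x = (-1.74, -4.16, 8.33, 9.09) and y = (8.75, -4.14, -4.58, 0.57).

√(Σ(x_i - y_i)²) = √((-1.74 - 8.75)² + (-4.16 - (-4.14))² + (8.33 - (-4.58))² + (9.09 - 0.57)²)
= √((-10.49)² + (-0.02)² + 12.91² + 8.52²) = √(110.0401 + 0.0004 + 166.6681 + 72.5904) = √349.299 ≈ 18.6895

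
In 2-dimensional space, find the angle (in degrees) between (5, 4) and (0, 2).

With u = (5, 4), v = (0, 2):
u·v = 5·0 + 4·2 = 0 + 8 = 8.
|u| = √(5² + 4²) = √41, |v| = √(0² + 2²) = √4, so |u||v| = √(41·4) = √164.
cos θ = (u·v)/(|u||v|) = 8/√164 ≈ 0.624695
θ = arccos(0.624695) ≈ 51.34°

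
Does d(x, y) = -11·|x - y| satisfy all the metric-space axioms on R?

No. With c = -11 < 0, d fails non-negativity: d(1, 9) = -11·|1 - 9| = -11·8 = -88 < 0.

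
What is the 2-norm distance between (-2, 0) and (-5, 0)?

(Σ|x_i - y_i|^2)^(1/2) = (|-2 - (-5)|^2 + |0 - 0|^2)^(1/2)
= (3^2 + 0^2)^(1/2) = (9 + 0)^(1/2) = (9)^(1/2) = 3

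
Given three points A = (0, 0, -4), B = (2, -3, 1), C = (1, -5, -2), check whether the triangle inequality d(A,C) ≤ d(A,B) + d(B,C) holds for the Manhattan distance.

d(A,B) = 2 + 3 + 5 = 10, d(B,C) = 1 + 2 + 3 = 6, d(A,C) = 1 + 5 + 2 = 8.
d(A,C) = 8 ≤ 10 + 6 = 16. Triangle inequality is satisfied.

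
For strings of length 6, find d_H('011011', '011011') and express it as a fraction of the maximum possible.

Differing positions: none. Hamming distance = 0. The maximum possible Hamming distance for length-6 strings is 6, so d_H/6 = 0/6 = 0.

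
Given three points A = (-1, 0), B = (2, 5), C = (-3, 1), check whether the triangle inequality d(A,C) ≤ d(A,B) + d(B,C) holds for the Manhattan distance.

d(A,B) = 3 + 5 = 8, d(B,C) = 5 + 4 = 9, d(A,C) = 2 + 1 = 3.
d(A,C) = 3 ≤ 8 + 9 = 17. Triangle inequality is satisfied.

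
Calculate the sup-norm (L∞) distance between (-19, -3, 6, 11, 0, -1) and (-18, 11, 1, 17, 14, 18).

max(|x_i - y_i|) = max(|-19 - (-18)|, |-3 - 11|, |6 - 1|, |11 - 17|, |0 - 14|, |-1 - 18|) = max(1, 14, 5, 6, 14, 19) = 19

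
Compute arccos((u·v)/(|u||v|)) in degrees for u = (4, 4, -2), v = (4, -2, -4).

With u = (4, 4, -2), v = (4, -2, -4):
u·v = 4·4 + 4·(-2) + (-2)·(-4) = 16 + (-8) + 8 = 16.
|u| = √(4² + 4² + (-2)²) = √36, |v| = √(4² + (-2)² + (-4)²) = √36, so |u||v| = √(36·36) = √1296 = 36.
cos θ = (u·v)/(|u||v|) = 16/36 ≈ 0.444444
θ = arccos(0.444444) ≈ 63.61°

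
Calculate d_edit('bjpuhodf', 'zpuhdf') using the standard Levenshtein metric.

Let D[i][j] be the edit distance between the first i characters of 'bjpuhodf' and the first j characters of 'zpuhdf', with D[i][0] = i, D[0][j] = j, and D[i][j] = D[i-1][j-1] if the characters match, else 1 + min(D[i-1][j], D[i][j-1], D[i-1][j-1]). Filling the table (rows: prefixes of 'bjpuhodf', columns: prefixes of 'zpuhdf'):
     ε  z  p  u  h  d  f
  ε  0  1  2  3  4  5  6
  b  1  1  2  3  4  5  6
  j  2  2  2  3  4  5  6
  p  3  3  2  3  4  5  6
  u  4  4  3  2  3  4  5
  h  5  5  4  3  2  3  4
  o  6  6  5  4  3  3  4
  d  7  7  6  5  4  3  4
  f  8  8  7  6  5  4  3
The bottom-right entry gives D[8][6] = 3, so no sequence of fewer than 3 edits works. Backtracking through the table gives one optimal edit sequence (3 edits):
  bjpuhodf → jpuhodf (del b @1)
  jpuhodf → zpuhodf (sub j→z @1)
  zpuhodf → zpuhdf (del o @5)
Edit distance = 3.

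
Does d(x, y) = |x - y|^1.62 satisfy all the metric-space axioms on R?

No. d(x,y) = |x-y|^1.62 fails the triangle inequality since p = 1.62 > 1. Counterexample: x = -2, y = -1, z = 8. d(x,z) = |-2 - 8|^1.62 = 10^1.62 ≈ 41.6869, but d(x,y) + d(y,z) = 1^1.62 + 9^1.62 ≈ 1 + 35.1458 = 36.1458. Since 41.6869 > 36.1458, the triangle inequality is violated.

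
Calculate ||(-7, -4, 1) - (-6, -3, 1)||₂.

√(Σ(x_i - y_i)²) = √((-7 - (-6))² + (-4 - (-3))² + (1 - 1)²)
= √((-1)² + (-1)² + 0²) = √(1 + 1 + 0) = √2 ≈ 1.4142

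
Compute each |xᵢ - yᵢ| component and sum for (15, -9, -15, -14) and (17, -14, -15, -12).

Σ|x_i - y_i| = |15 - 17| + |-9 - (-14)| + |-15 - (-15)| + |-14 - (-12)| = 2 + 5 + 0 + 2 = 9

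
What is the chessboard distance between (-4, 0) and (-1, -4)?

max(|x_i - y_i|) = max(|-4 - (-1)|, |0 - (-4)|) = max(3, 4) = 4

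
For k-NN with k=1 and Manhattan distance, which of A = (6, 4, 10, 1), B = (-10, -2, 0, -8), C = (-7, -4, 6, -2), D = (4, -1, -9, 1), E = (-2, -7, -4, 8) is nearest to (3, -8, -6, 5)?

Distances: d(A) = 35, d(B) = 38, d(C) = 33, d(D) = 15, d(E) = 11. Nearest: E = (-2, -7, -4, 8) with distance 11.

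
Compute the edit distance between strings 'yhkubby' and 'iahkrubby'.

Let D[i][j] be the edit distance between the first i characters of 'yhkubby' and the first j characters of 'iahkrubby', with D[i][0] = i, D[0][j] = j, and D[i][j] = D[i-1][j-1] if the characters match, else 1 + min(D[i-1][j], D[i][j-1], D[i-1][j-1]). Filling the table (rows: prefixes of 'yhkubby', columns: prefixes of 'iahkrubby'):
     ε  i  a  h  k  r  u  b  b  y
  ε  0  1  2  3  4  5  6  7  8  9
  y  1  1  2  3  4  5  6  7  8  8
  h  2  2  2  2  3  4  5  6  7  8
  k  3  3  3  3  2  3  4  5  6  7
  u  4  4  4  4  3  3  3  4  5  6
  b  5  5  5  5  4  4  4  3  4  5
  b  6  6  6  6  5  5  5  4  3  4
  y  7  7  7  7  6  6  6  5  4  3
The bottom-right entry gives D[7][9] = 3, so no sequence of fewer than 3 edits works. Backtracking through the table gives one optimal edit sequence (3 edits):
  yhkubby → iyhkubby (ins i @1)
  iyhkubby → iahkubby (sub y→a @2)
  iahkubby → iahkrubby (ins r @5)
Edit distance = 3.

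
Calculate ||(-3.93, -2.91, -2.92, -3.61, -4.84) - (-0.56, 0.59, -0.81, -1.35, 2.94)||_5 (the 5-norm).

(Σ|x_i - y_i|^5)^(1/5) = (|-3.93 - (-0.56)|^5 + |-2.91 - 0.59|^5 + |-2.92 - (-0.81)|^5 + |-3.61 - (-1.35)|^5 + |-4.84 - 2.94|^5)^(1/5)
= (3.37^5 + 3.5^5 + 2.11^5 + 2.26^5 + 7.78^5)^(1/5) ≈ (434.6598 + 525.2188 + 41.8227 + 58.9579 + 28503.4865)^(1/5) = (29564.1457)^(1/5) ≈ 7.8371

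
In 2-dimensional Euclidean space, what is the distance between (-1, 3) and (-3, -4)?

√(Σ(x_i - y_i)²) = √((-1 - (-3))² + (3 - (-4))²)
= √(2² + 7²) = √(4 + 49) = √53 ≈ 7.2801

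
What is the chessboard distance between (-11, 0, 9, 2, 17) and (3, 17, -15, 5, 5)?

max(|x_i - y_i|) = max(|-11 - 3|, |0 - 17|, |9 - (-15)|, |2 - 5|, |17 - 5|) = max(14, 17, 24, 3, 12) = 24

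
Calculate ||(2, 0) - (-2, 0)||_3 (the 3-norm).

(Σ|x_i - y_i|^3)^(1/3) = (|2 - (-2)|^3 + |0 - 0|^3)^(1/3)
= (4^3 + 0^3)^(1/3) = (64 + 0)^(1/3) = (64)^(1/3) = 4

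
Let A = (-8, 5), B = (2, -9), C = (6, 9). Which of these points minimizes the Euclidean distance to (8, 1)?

Distances: d(A) ≈ 16.4924, d(B) ≈ 11.6619, d(C) ≈ 8.2462. Nearest: C = (6, 9) with distance 8.2462.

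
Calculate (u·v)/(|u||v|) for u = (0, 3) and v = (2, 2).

With u = (0, 3), v = (2, 2):
u·v = 0·2 + 3·2 = 0 + 6 = 6.
|u| = √(0² + 3²) = √9, |v| = √(2² + 2²) = √8, so |u||v| = √(9·8) = √72.
cos θ = (u·v)/(|u||v|) = 6/√72 ≈ 0.7071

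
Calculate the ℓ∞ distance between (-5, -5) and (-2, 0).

max(|x_i - y_i|) = max(|-5 - (-2)|, |-5 - 0|) = max(3, 5) = 5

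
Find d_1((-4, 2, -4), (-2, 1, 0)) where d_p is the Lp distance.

Σ|x_i - y_i| = |-4 - (-2)| + |2 - 1| + |-4 - 0| = 2 + 1 + 4 = 7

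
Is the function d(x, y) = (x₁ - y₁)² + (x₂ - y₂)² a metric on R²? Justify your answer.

No. The squared Euclidean distance fails the triangle inequality. Counterexample: x = (0, 0), y = (4, 1), z = (8, 2). d(x,z) = 8² + 2² = 68, but d(x,y) + d(y,z) = (4² + 1²) + (4² + 1²) = 17 + 17 = 34. Since 68 > 34, the triangle inequality is violated. (Note: √d, the ordinary Euclidean distance, IS a metric.)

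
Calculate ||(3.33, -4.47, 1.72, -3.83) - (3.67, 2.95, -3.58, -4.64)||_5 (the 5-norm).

(Σ|x_i - y_i|^5)^(1/5) = (|3.33 - 3.67|^5 + |-4.47 - 2.95|^5 + |1.72 - (-3.58)|^5 + |-3.83 - (-4.64)|^5)^(1/5)
= (0.34^5 + 7.42^5 + 5.3^5 + 0.81^5)^(1/5) ≈ (0.0045 + 22491.5573 + 4181.9549 + 0.3487)^(1/5) = (26673.8654)^(1/5) ≈ 7.6775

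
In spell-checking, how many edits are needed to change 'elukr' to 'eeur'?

Let D[i][j] be the edit distance between the first i characters of 'elukr' and the first j characters of 'eeur', with D[i][0] = i, D[0][j] = j, and D[i][j] = D[i-1][j-1] if the characters match, else 1 + min(D[i-1][j], D[i][j-1], D[i-1][j-1]). Filling the table (rows: prefixes of 'elukr', columns: prefixes of 'eeur'):
     ε  e  e  u  r
  ε  0  1  2  3  4
  e  1  0  1  2  3
  l  2  1  1  2  3
  u  3  2  2  1  2
  k  4  3  3  2  2
  r  5  4  4  3  2
The bottom-right entry gives D[5][4] = 2, so no sequence of fewer than 2 edits works. Backtracking through the table gives one optimal edit sequence (2 edits):
  elukr → eeukr (sub l→e @2)
  eeukr → eeur (del k @4)
Edit distance = 2.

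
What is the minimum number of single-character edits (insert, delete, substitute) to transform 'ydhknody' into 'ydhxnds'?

Let D[i][j] be the edit distance between the first i characters of 'ydhknody' and the first j characters of 'ydhxnds', with D[i][0] = i, D[0][j] = j, and D[i][j] = D[i-1][j-1] if the characters match, else 1 + min(D[i-1][j], D[i][j-1], D[i-1][j-1]). Filling the table (rows: prefixes of 'ydhknody', columns: prefixes of 'ydhxnds'):
     ε  y  d  h  x  n  d  s
  ε  0  1  2  3  4  5  6  7
  y  1  0  1  2  3  4  5  6
  d  2  1  0  1  2  3  4  5
  h  3  2  1  0  1  2  3  4
  k  4  3  2  1  1  2  3  4
  n  5  4  3  2  2  1  2  3
  o  6  5  4  3  3  2  2  3
  d  7  6  5  4  4  3  2  3
  y  8  7  6  5  5  4  3  3
The bottom-right entry gives D[8][7] = 3, so no sequence of fewer than 3 edits works. Backtracking through the table gives one optimal edit sequence (3 edits):
  ydhknody → ydhxnody (sub k→x @4)
  ydhxnody → ydhxndy (del o @6)
  ydhxndy → ydhxnds (sub y→s @7)
Edit distance = 3.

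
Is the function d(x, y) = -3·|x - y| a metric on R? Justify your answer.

No. With c = -3 < 0, d fails non-negativity: d(6, 7) = -3·|6 - 7| = -3·1 = -3 < 0.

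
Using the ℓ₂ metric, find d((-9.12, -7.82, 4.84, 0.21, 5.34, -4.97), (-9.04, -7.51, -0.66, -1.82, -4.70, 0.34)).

√(Σ(x_i - y_i)²) = √((-9.12 - (-9.04))² + (-7.82 - (-7.51))² + (4.84 - (-0.66))² + (0.21 - (-1.82))² + (5.34 - (-4.7))² + (-4.97 - 0.34)²)
= √((-0.08)² + (-0.31)² + 5.5² + 2.03² + 10.04² + (-5.31)²) = √(0.0064 + 0.0961 + 30.25 + 4.1209 + 100.8016 + 28.1961) = √163.4711 ≈ 12.7856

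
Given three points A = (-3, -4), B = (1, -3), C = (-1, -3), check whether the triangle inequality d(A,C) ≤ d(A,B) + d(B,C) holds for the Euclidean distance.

d(A,B) = √(4² + 1²) = √17 ≈ 4.1231, d(B,C) = √(2² + 0²) = √4 = 2, d(A,C) = √(2² + 1²) = √5 ≈ 2.2361.
d(A,C) ≈ 2.2361 ≤ 4.1231 + 2 = 6.1231. Triangle inequality is satisfied.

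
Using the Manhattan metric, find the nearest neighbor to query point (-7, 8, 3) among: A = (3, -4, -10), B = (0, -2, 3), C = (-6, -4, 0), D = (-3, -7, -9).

Distances: d(A) = 35, d(B) = 17, d(C) = 16, d(D) = 31. Nearest: C = (-6, -4, 0) with distance 16.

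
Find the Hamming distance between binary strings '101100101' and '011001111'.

Differing positions: 1, 2, 4, 6, 8. Hamming distance = 5.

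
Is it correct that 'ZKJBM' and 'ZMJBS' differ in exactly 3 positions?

Differing positions: 2, 5. Hamming distance = 2, so the claim that d_H = 3 is false.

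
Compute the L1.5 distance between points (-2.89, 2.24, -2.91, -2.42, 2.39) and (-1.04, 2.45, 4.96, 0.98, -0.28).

(Σ|x_i - y_i|^1.5)^(1/1.5) = (|-2.89 - (-1.04)|^1.5 + |2.24 - 2.45|^1.5 + |-2.91 - 4.96|^1.5 + |-2.42 - 0.98|^1.5 + |2.39 - (-0.28)|^1.5)^(1/1.5)
= (1.85^1.5 + 0.21^1.5 + 7.87^1.5 + 3.4^1.5 + 2.67^1.5)^(1/1.5) ≈ (2.5163 + 0.0962 + 22.0781 + 6.2693 + 4.3628)^(1/1.5) = (35.3227)^(1/1.5) ≈ 10.7655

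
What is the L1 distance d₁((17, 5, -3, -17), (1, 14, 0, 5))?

Σ|x_i - y_i| = |17 - 1| + |5 - 14| + |-3 - 0| + |-17 - 5| = 16 + 9 + 3 + 22 = 50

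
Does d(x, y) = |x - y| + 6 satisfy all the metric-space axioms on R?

No. d fails identity of indiscernibles (specifically d(x,x) = 0): d(0, 0) = |0 - 0| + 6 = 0 + 6 = 6 ≠ 0.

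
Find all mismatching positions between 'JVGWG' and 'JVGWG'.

Differing positions: none. Hamming distance = 0.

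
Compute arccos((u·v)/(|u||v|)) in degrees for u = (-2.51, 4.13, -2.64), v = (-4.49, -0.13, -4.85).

With u = (-2.51, 4.13, -2.64), v = (-4.49, -0.13, -4.85):
u·v = (-2.51)·(-4.49) + 4.13·(-0.13) + (-2.64)·(-4.85) = 11.2699 + (-0.5369) + 12.804 = 23.537.
|u| = √((-2.51)² + 4.13² + (-2.64)²) = √(6.3001 + 17.0569 + 6.9696) = √30.3266, |v| = √((-4.49)² + (-0.13)² + (-4.85)²) = √(20.1601 + 0.0169 + 23.5225) = √43.6995.
cos θ = (u·v)/(|u||v|) = 23.537/(√30.3266·√43.6995) ≈ 0.646548
θ = arccos(0.646548) ≈ 49.72°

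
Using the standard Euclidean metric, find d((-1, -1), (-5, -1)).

√(Σ(x_i - y_i)²) = √((-1 - (-5))² + (-1 - (-1))²)
= √(4² + 0²) = √(16 + 0) = √16 = 4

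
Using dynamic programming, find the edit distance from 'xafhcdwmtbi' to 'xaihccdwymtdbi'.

Let D[i][j] be the edit distance between the first i characters of 'xafhcdwmtbi' and the first j characters of 'xaihccdwymtdbi', with D[i][0] = i, D[0][j] = j, and D[i][j] = D[i-1][j-1] if the characters match, else 1 + min(D[i-1][j], D[i][j-1], D[i-1][j-1]). Filling the table (rows: prefixes of 'xafhcdwmtbi', columns: prefixes of 'xaihccdwymtdbi'):
     ε  x  a  i  h  c  c  d  w  y  m  t  d  b  i
  ε  0  1  2  3  4  5  6  7  8  9 10 11 12 13 14
  x  1  0  1  2  3  4  5  6  7  8  9 10 11 12 13
  a  2  1  0  1  2  3  4  5  6  7  8  9 10 11 12
  f  3  2  1  1  2  3  4  5  6  7  8  9 10 11 12
  h  4  3  2  2  1  2  3  4  5  6  7  8  9 10 11
  c  5  4  3  3  2  1  2  3  4  5  6  7  8  9 10
  d  6  5  4  4  3  2  2  2  3  4  5  6  7  8  9
  w  7  6  5  5  4  3  3  3  2  3  4  5  6  7  8
  m  8  7  6  6  5  4  4  4  3  3  3  4  5  6  7
  t  9  8  7  7  6  5  5  5  4  4  4  3  4  5  6
  b 10  9  8  8  7  6  6  6  5  5  5  4  4  4  5
  i 11 10  9  8  8  7  7  7  6  6  6  5  5  5  4
The bottom-right entry gives D[11][14] = 4, so no sequence of fewer than 4 edits works. Backtracking through the table gives one optimal edit sequence (4 edits):
  xafhcdwmtbi → xaihcdwmtbi (sub f→i @3)
  xaihcdwmtbi → xaihccdwmtbi (ins c @5)
  xaihccdwmtbi → xaihccdwymtbi (ins y @9)
  xaihccdwymtbi → xaihccdwymtdbi (ins d @12)
Edit distance = 4.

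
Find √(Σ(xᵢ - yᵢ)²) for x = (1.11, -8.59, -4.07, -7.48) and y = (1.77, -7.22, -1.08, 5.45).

√(Σ(x_i - y_i)²) = √((1.11 - 1.77)² + (-8.59 - (-7.22))² + (-4.07 - (-1.08))² + (-7.48 - 5.45)²)
= √((-0.66)² + (-1.37)² + (-2.99)² + (-12.93)²) = √(0.4356 + 1.8769 + 8.9401 + 167.1849) = √178.4375 ≈ 13.3581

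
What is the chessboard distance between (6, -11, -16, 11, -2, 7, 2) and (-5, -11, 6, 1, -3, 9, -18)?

max(|x_i - y_i|) = max(|6 - (-5)|, |-11 - (-11)|, |-16 - 6|, |11 - 1|, |-2 - (-3)|, |7 - 9|, |2 - (-18)|) = max(11, 0, 22, 10, 1, 2, 20) = 22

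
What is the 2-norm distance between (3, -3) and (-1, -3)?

(Σ|x_i - y_i|^2)^(1/2) = (|3 - (-1)|^2 + |-3 - (-3)|^2)^(1/2)
= (4^2 + 0^2)^(1/2) = (16 + 0)^(1/2) = (16)^(1/2) = 4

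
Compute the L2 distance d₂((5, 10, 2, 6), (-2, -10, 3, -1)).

√(Σ(x_i - y_i)²) = √((5 - (-2))² + (10 - (-10))² + (2 - 3)² + (6 - (-1))²)
= √(7² + 20² + (-1)² + 7²) = √(49 + 400 + 1 + 49) = √499 ≈ 22.3383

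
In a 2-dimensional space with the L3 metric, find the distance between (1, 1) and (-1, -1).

(Σ|x_i - y_i|^3)^(1/3) = (|1 - (-1)|^3 + |1 - (-1)|^3)^(1/3)
= (2^3 + 2^3)^(1/3) = (8 + 8)^(1/3) = (16)^(1/3) ≈ 2.5198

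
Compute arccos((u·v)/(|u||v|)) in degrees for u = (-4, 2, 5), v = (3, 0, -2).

With u = (-4, 2, 5), v = (3, 0, -2):
u·v = (-4)·3 + 2·0 + 5·(-2) = (-12) + 0 + (-10) = -22.
|u| = √((-4)² + 2² + 5²) = √45, |v| = √(3² + 0² + (-2)²) = √13, so |u||v| = √(45·13) = √585.
cos θ = (u·v)/(|u||v|) = -22/√585 ≈ -0.909588
θ = arccos(-0.909588) ≈ 155.45°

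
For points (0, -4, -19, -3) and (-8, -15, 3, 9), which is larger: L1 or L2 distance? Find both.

L1 = |0 - (-8)| + |-4 - (-15)| + |-19 - 3| + |-3 - 9| = 8 + 11 + 22 + 12 = 53
L2 = √(8² + 11² + 22² + 12²) = √813 ≈ 28.5132
L1 ≥ L2 always (equality iff movement is along one axis); L1 > L2 here.
Ratio L1/L2 = 53/√813 ≈ 1.8588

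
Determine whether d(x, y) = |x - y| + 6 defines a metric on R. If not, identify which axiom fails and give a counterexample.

No. d fails identity of indiscernibles (specifically d(x,x) = 0): d(7, 7) = |7 - 7| + 6 = 0 + 6 = 6 ≠ 0.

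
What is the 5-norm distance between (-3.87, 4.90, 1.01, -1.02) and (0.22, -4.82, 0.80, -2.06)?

(Σ|x_i - y_i|^5)^(1/5) = (|-3.87 - 0.22|^5 + |4.9 - (-4.82)|^5 + |1.01 - 0.8|^5 + |-1.02 - (-2.06)|^5)^(1/5)
= (4.09^5 + 9.72^5 + 0.21^5 + 1.04^5)^(1/5) ≈ (1144.502 + 86762.3536 + 0.0004 + 1.2167)^(1/5) = (87908.0727)^(1/5) ≈ 9.7455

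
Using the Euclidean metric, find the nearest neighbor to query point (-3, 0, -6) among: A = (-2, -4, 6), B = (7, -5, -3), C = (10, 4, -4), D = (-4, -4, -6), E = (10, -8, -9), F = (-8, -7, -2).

Distances: d(A) ≈ 12.6886, d(B) ≈ 11.5758, d(C) ≈ 13.7477, d(D) ≈ 4.1231, d(E) ≈ 15.5563, d(F) ≈ 9.4868. Nearest: D = (-4, -4, -6) with distance 4.1231.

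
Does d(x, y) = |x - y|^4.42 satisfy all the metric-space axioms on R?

No. d(x,y) = |x-y|^4.42 fails the triangle inequality since p = 4.42 > 1. Counterexample: x = 0, y = 1, z = 3. d(x,z) = |0 - 3|^4.42 = 3^4.42 ≈ 128.492, but d(x,y) + d(y,z) = 1^4.42 + 2^4.42 ≈ 1 + 21.4068 = 22.4068. Since 128.492 > 22.4068, the triangle inequality is violated.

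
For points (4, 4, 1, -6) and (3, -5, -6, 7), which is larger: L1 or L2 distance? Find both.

L1 = |4 - 3| + |4 - (-5)| + |1 - (-6)| + |-6 - 7| = 1 + 9 + 7 + 13 = 30
L2 = √(1² + 9² + 7² + 13²) = √300 ≈ 17.3205
L1 ≥ L2 always (equality iff movement is along one axis); L1 > L2 here.
Ratio L1/L2 = 30/√300 ≈ 1.7321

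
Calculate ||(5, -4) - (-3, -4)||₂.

√(Σ(x_i - y_i)²) = √((5 - (-3))² + (-4 - (-4))²)
= √(8² + 0²) = √(64 + 0) = √64 = 8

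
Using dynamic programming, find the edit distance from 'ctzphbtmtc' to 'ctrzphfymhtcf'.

Let D[i][j] be the edit distance between the first i characters of 'ctzphbtmtc' and the first j characters of 'ctrzphfymhtcf', with D[i][0] = i, D[0][j] = j, and D[i][j] = D[i-1][j-1] if the characters match, else 1 + min(D[i-1][j], D[i][j-1], D[i-1][j-1]). Filling the table (rows: prefixes of 'ctzphbtmtc', columns: prefixes of 'ctrzphfymhtcf'):
     ε  c  t  r  z  p  h  f  y  m  h  t  c  f
  ε  0  1  2  3  4  5  6  7  8  9 10 11 12 13
  c  1  0  1  2  3  4  5  6  7  8  9 10 11 12
  t  2  1  0  1  2  3  4  5  6  7  8  9 10 11
  z  3  2  1  1  1  2  3  4  5  6  7  8  9 10
  p  4  3  2  2  2  1  2  3  4  5  6  7  8  9
  h  5  4  3  3  3  2  1  2  3  4  5  6  7  8
  b  6  5  4  4  4  3  2  2  3  4  5  6  7  8
  t  7  6  5  5  5  4  3  3  3  4  5  5  6  7
  m  8  7  6  6  6  5  4  4  4  3  4  5  6  7
  t  9  8  7  7  7  6  5  5  5  4  4  4  5  6
  c 10  9  8  8  8  7  6  6  6  5  5  5  4  5
The bottom-right entry gives D[10][13] = 5, so no sequence of fewer than 5 edits works. Backtracking through the table gives one optimal edit sequence (5 edits):
  ctzphbtmtc → ctrzphbtmtc (ins r @3)
  ctrzphbtmtc → ctrzphftmtc (sub b→f @7)
  ctrzphftmtc → ctrzphfymtc (sub t→y @8)
  ctrzphfymtc → ctrzphfymhtc (ins h @10)
  ctrzphfymhtc → ctrzphfymhtcf (ins f @13)
Edit distance = 5.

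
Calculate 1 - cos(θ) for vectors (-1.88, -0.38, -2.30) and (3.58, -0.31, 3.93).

With u = (-1.88, -0.38, -2.30), v = (3.58, -0.31, 3.93):
u·v = (-1.88)·3.58 + (-0.38)·(-0.31) + (-2.3)·3.93 = (-6.7304) + 0.1178 + (-9.039) = -15.6516.
|u| = √((-1.88)² + (-0.38)² + (-2.3)²) = √(3.5344 + 0.1444 + 5.29) = √8.9688, |v| = √(3.58² + (-0.31)² + 3.93²) = √(12.8164 + 0.0961 + 15.4449) = √28.3574.
cos θ = (u·v)/(|u||v|) = -15.6516/(√8.9688·√28.3574) ≈ -0.9814
Cosine distance = 1 - cos θ ≈ 1 - (-0.9814) = 1.9814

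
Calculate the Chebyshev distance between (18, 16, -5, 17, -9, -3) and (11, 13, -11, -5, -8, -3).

max(|x_i - y_i|) = max(|18 - 11|, |16 - 13|, |-5 - (-11)|, |17 - (-5)|, |-9 - (-8)|, |-3 - (-3)|) = max(7, 3, 6, 22, 1, 0) = 22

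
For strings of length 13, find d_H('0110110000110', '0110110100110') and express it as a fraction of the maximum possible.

Differing positions: 8. Hamming distance = 1. The maximum possible Hamming distance for length-13 strings is 13, so d_H/13 = 1/13 ≈ 0.0769.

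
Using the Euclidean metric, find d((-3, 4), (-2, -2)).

√(Σ(x_i - y_i)²) = √((-3 - (-2))² + (4 - (-2))²)
= √((-1)² + 6²) = √(1 + 36) = √37 ≈ 6.0828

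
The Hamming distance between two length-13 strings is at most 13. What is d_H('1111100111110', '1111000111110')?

Differing positions: 5. Hamming distance = 1. The maximum possible Hamming distance for length-13 strings is 13, so d_H/13 = 1/13 ≈ 0.0769.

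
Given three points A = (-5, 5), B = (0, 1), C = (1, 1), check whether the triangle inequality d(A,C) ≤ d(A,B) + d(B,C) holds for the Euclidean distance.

d(A,B) = √(5² + 4²) = √41 ≈ 6.4031, d(B,C) = √(1² + 0²) = √1 = 1, d(A,C) = √(6² + 4²) = √52 ≈ 7.2111.
d(A,C) ≈ 7.2111 ≤ 6.4031 + 1 = 7.4031. Triangle inequality is satisfied.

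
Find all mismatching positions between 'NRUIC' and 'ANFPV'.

Differing positions: 1, 2, 3, 4, 5. Hamming distance = 5.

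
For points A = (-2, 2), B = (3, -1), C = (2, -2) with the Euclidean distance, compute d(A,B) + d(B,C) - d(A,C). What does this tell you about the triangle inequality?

d(A,B) = √(5² + 3²) = √34 ≈ 5.831, d(B,C) = √(1² + 1²) = √2 ≈ 1.4142, d(A,C) = √(4² + 4²) = √32 ≈ 5.6569.
d(A,B) + d(B,C) - d(A,C) = 5.831 + 1.4142 - 5.6569 = 7.2452 - 5.6569 = 1.5883 (to 4 decimal places). This is ≥ 0, so the triangle inequality holds for these points.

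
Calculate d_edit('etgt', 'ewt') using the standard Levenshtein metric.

Let D[i][j] be the edit distance between the first i characters of 'etgt' and the first j characters of 'ewt', with D[i][0] = i, D[0][j] = j, and D[i][j] = D[i-1][j-1] if the characters match, else 1 + min(D[i-1][j], D[i][j-1], D[i-1][j-1]). Filling the table (rows: prefixes of 'etgt', columns: prefixes of 'ewt'):
     ε  e  w  t
  ε  0  1  2  3
  e  1  0  1  2
  t  2  1  1  1
  g  3  2  2  2
  t  4  3  3  2
The bottom-right entry gives D[4][3] = 2, so no sequence of fewer than 2 edits works. Backtracking through the table gives one optimal edit sequence (2 edits):
  etgt → egt (del t @2)
  egt → ewt (sub g→w @2)
Edit distance = 2.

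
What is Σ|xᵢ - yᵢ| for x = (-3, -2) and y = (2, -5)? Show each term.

Σ|x_i - y_i| = |-3 - 2| + |-2 - (-5)| = 5 + 3 = 8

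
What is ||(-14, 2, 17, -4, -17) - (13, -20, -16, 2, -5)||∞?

max(|x_i - y_i|) = max(|-14 - 13|, |2 - (-20)|, |17 - (-16)|, |-4 - 2|, |-17 - (-5)|) = max(27, 22, 33, 6, 12) = 33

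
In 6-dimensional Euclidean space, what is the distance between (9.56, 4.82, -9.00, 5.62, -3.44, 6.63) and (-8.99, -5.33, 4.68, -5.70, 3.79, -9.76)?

√(Σ(x_i - y_i)²) = √((9.56 - (-8.99))² + (4.82 - (-5.33))² + (-9 - 4.68)² + (5.62 - (-5.7))² + (-3.44 - 3.79)² + (6.63 - (-9.76))²)
= √(18.55² + 10.15² + (-13.68)² + 11.32² + (-7.23)² + 16.39²) = √(344.1025 + 103.0225 + 187.1424 + 128.1424 + 52.2729 + 268.6321) = √1083.3148 ≈ 32.9137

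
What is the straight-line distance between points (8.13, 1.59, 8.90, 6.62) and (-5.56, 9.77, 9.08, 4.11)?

√(Σ(x_i - y_i)²) = √((8.13 - (-5.56))² + (1.59 - 9.77)² + (8.9 - 9.08)² + (6.62 - 4.11)²)
= √(13.69² + (-8.18)² + (-0.18)² + 2.51²) = √(187.4161 + 66.9124 + 0.0324 + 6.3001) = √260.661 ≈ 16.145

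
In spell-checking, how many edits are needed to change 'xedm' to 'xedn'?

Let D[i][j] be the edit distance between the first i characters of 'xedm' and the first j characters of 'xedn', with D[i][0] = i, D[0][j] = j, and D[i][j] = D[i-1][j-1] if the characters match, else 1 + min(D[i-1][j], D[i][j-1], D[i-1][j-1]). Filling the table (rows: prefixes of 'xedm', columns: prefixes of 'xedn'):
     ε  x  e  d  n
  ε  0  1  2  3  4
  x  1  0  1  2  3
  e  2  1  0  1  2
  d  3  2  1  0  1
  m  4  3  2  1  1
The bottom-right entry gives D[4][4] = 1, so no sequence of fewer than 1 edit works. Backtracking through the table gives one optimal edit sequence (1 edit):
  xedm → xedn (sub m→n @4)
Edit distance = 1.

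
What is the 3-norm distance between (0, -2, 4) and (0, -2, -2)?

(Σ|x_i - y_i|^3)^(1/3) = (|0 - 0|^3 + |-2 - (-2)|^3 + |4 - (-2)|^3)^(1/3)
= (0^3 + 0^3 + 6^3)^(1/3) = (0 + 0 + 216)^(1/3) = (216)^(1/3) = 6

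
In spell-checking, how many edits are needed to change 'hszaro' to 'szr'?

Let D[i][j] be the edit distance between the first i characters of 'hszaro' and the first j characters of 'szr', with D[i][0] = i, D[0][j] = j, and D[i][j] = D[i-1][j-1] if the characters match, else 1 + min(D[i-1][j], D[i][j-1], D[i-1][j-1]). Filling the table (rows: prefixes of 'hszaro', columns: prefixes of 'szr'):
     ε  s  z  r
  ε  0  1  2  3
  h  1  1  2  3
  s  2  1  2  3
  z  3  2  1  2
  a  4  3  2  2
  r  5  4  3  2
  o  6  5  4  3
The bottom-right entry gives D[6][3] = 3, so no sequence of fewer than 3 edits works. Backtracking through the table gives one optimal edit sequence (3 edits):
  hszaro → szaro (del h @1)
  szaro → szro (del a @3)
  szro → szr (del o @4)
Edit distance = 3.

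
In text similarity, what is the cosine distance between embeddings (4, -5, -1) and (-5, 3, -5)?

With u = (4, -5, -1), v = (-5, 3, -5):
u·v = 4·(-5) + (-5)·3 + (-1)·(-5) = (-20) + (-15) + 5 = -30.
|u| = √(4² + (-5)² + (-1)²) = √42, |v| = √((-5)² + 3² + (-5)²) = √59, so |u||v| = √(42·59) = √2478.
cos θ = (u·v)/(|u||v|) = -30/√2478 ≈ -0.6027
Cosine distance = 1 - cos θ ≈ 1 - (-0.6027) = 1.6027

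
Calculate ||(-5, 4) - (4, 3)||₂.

√(Σ(x_i - y_i)²) = √((-5 - 4)² + (4 - 3)²)
= √((-9)² + 1²) = √(81 + 1) = √82 ≈ 9.0554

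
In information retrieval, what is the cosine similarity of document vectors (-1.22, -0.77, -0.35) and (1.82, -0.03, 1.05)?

With u = (-1.22, -0.77, -0.35), v = (1.82, -0.03, 1.05):
u·v = (-1.22)·1.82 + (-0.77)·(-0.03) + (-0.35)·1.05 = (-2.2204) + 0.0231 + (-0.3675) = -2.5648.
|u| = √((-1.22)² + (-0.77)² + (-0.35)²) = √(1.4884 + 0.5929 + 0.1225) = √2.2038, |v| = √(1.82² + (-0.03)² + 1.05²) = √(3.3124 + 0.0009 + 1.1025) = √4.4158.
cos θ = (u·v)/(|u||v|) = -2.5648/(√2.2038·√4.4158) ≈ -0.8222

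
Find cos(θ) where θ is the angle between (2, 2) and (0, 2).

With u = (2, 2), v = (0, 2):
u·v = 2·0 + 2·2 = 0 + 4 = 4.
|u| = √(2² + 2²) = √8, |v| = √(0² + 2²) = √4, so |u||v| = √(8·4) = √32.
cos θ = (u·v)/(|u||v|) = 4/√32 ≈ 0.7071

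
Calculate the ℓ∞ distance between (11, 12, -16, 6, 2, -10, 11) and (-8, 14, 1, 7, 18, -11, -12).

max(|x_i - y_i|) = max(|11 - (-8)|, |12 - 14|, |-16 - 1|, |6 - 7|, |2 - 18|, |-10 - (-11)|, |11 - (-12)|) = max(19, 2, 17, 1, 16, 1, 23) = 23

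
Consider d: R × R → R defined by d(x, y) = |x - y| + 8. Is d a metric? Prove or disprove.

No. d fails identity of indiscernibles (specifically d(x,x) = 0): d(-7, -7) = |-7 - (-7)| + 8 = 0 + 8 = 8 ≠ 0.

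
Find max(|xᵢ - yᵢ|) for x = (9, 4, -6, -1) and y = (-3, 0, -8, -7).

max(|x_i - y_i|) = max(|9 - (-3)|, |4 - 0|, |-6 - (-8)|, |-1 - (-7)|) = max(12, 4, 2, 6) = 12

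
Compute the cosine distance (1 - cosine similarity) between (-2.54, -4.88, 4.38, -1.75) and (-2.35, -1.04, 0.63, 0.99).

With u = (-2.54, -4.88, 4.38, -1.75), v = (-2.35, -1.04, 0.63, 0.99):
u·v = (-2.54)·(-2.35) + (-4.88)·(-1.04) + 4.38·0.63 + (-1.75)·0.99 = 5.969 + 5.0752 + 2.7594 + (-1.7325) = 12.0711.
|u| = √((-2.54)² + (-4.88)² + 4.38² + (-1.75)²) = √(6.4516 + 23.8144 + 19.1844 + 3.0625) = √52.5129, |v| = √((-2.35)² + (-1.04)² + 0.63² + 0.99²) = √(5.5225 + 1.0816 + 0.3969 + 0.9801) = √7.9811.
cos θ = (u·v)/(|u||v|) = 12.0711/(√52.5129·√7.9811) ≈ 0.5896
Cosine distance = 1 - cos θ ≈ 1 - 0.5896 = 0.4104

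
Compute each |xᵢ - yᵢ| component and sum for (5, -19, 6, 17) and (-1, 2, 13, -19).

Σ|x_i - y_i| = |5 - (-1)| + |-19 - 2| + |6 - 13| + |17 - (-19)| = 6 + 21 + 7 + 36 = 70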